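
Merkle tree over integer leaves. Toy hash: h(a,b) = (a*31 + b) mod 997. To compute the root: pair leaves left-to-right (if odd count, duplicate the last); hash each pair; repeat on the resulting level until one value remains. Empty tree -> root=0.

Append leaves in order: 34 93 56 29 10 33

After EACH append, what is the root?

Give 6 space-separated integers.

After append 34 (leaves=[34]):
  L0: [34]
  root=34
After append 93 (leaves=[34, 93]):
  L0: [34, 93]
  L1: h(34,93)=(34*31+93)%997=150 -> [150]
  root=150
After append 56 (leaves=[34, 93, 56]):
  L0: [34, 93, 56]
  L1: h(34,93)=(34*31+93)%997=150 h(56,56)=(56*31+56)%997=795 -> [150, 795]
  L2: h(150,795)=(150*31+795)%997=460 -> [460]
  root=460
After append 29 (leaves=[34, 93, 56, 29]):
  L0: [34, 93, 56, 29]
  L1: h(34,93)=(34*31+93)%997=150 h(56,29)=(56*31+29)%997=768 -> [150, 768]
  L2: h(150,768)=(150*31+768)%997=433 -> [433]
  root=433
After append 10 (leaves=[34, 93, 56, 29, 10]):
  L0: [34, 93, 56, 29, 10]
  L1: h(34,93)=(34*31+93)%997=150 h(56,29)=(56*31+29)%997=768 h(10,10)=(10*31+10)%997=320 -> [150, 768, 320]
  L2: h(150,768)=(150*31+768)%997=433 h(320,320)=(320*31+320)%997=270 -> [433, 270]
  L3: h(433,270)=(433*31+270)%997=732 -> [732]
  root=732
After append 33 (leaves=[34, 93, 56, 29, 10, 33]):
  L0: [34, 93, 56, 29, 10, 33]
  L1: h(34,93)=(34*31+93)%997=150 h(56,29)=(56*31+29)%997=768 h(10,33)=(10*31+33)%997=343 -> [150, 768, 343]
  L2: h(150,768)=(150*31+768)%997=433 h(343,343)=(343*31+343)%997=9 -> [433, 9]
  L3: h(433,9)=(433*31+9)%997=471 -> [471]
  root=471

Answer: 34 150 460 433 732 471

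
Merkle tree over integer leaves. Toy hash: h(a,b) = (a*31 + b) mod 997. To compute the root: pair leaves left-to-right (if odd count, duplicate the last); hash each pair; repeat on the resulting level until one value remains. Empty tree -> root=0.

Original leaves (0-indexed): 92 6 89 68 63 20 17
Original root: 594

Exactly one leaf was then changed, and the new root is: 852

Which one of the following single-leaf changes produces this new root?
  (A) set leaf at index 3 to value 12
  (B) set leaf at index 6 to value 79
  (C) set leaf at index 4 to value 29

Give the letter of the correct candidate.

Original leaves: [92, 6, 89, 68, 63, 20, 17]
Target new root: 852
Try each candidate change and compute the resulting root:
Candidate A: set leaf[3] = 12 -> leaves = [92, 6, 89, 12, 63, 20, 17]
  L0: [92, 6, 89, 12, 63, 20, 17]
  L1: h(92,6)=(92*31+6)%997=864 h(89,12)=(89*31+12)%997=777 h(63,20)=(63*31+20)%997=976 h(17,17)=(17*31+17)%997=544 -> [864, 777, 976, 544]
  L2: h(864,777)=(864*31+777)%997=642 h(976,544)=(976*31+544)%997=890 -> [642, 890]
  L3: h(642,890)=(642*31+890)%997=852 -> [852]
  root = 852 == target 852  ** MATCH **
Candidate B: set leaf[6] = 79 -> leaves = [92, 6, 89, 68, 63, 20, 79]
  L0: [92, 6, 89, 68, 63, 20, 79]
  L1: h(92,6)=(92*31+6)%997=864 h(89,68)=(89*31+68)%997=833 h(63,20)=(63*31+20)%997=976 h(79,79)=(79*31+79)%997=534 -> [864, 833, 976, 534]
  L2: h(864,833)=(864*31+833)%997=698 h(976,534)=(976*31+534)%997=880 -> [698, 880]
  L3: h(698,880)=(698*31+880)%997=584 -> [584]
  root = 584 != target 852
Candidate C: set leaf[4] = 29 -> leaves = [92, 6, 89, 68, 29, 20, 17]
  L0: [92, 6, 89, 68, 29, 20, 17]
  L1: h(92,6)=(92*31+6)%997=864 h(89,68)=(89*31+68)%997=833 h(29,20)=(29*31+20)%997=919 h(17,17)=(17*31+17)%997=544 -> [864, 833, 919, 544]
  L2: h(864,833)=(864*31+833)%997=698 h(919,544)=(919*31+544)%997=120 -> [698, 120]
  L3: h(698,120)=(698*31+120)%997=821 -> [821]
  root = 821 != target 852
Candidate A produces the target root.

Answer: A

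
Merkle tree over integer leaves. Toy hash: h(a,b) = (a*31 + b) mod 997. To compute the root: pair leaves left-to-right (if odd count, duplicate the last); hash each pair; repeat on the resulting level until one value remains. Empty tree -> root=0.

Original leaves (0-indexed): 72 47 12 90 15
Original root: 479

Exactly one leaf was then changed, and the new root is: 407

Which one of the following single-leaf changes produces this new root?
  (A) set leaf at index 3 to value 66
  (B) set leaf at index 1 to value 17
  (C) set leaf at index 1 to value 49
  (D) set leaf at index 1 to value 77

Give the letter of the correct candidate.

Answer: C

Derivation:
Original leaves: [72, 47, 12, 90, 15]
Target new root: 407
Try each candidate change and compute the resulting root:
Candidate A: set leaf[3] = 66 -> leaves = [72, 47, 12, 66, 15]
  L0: [72, 47, 12, 66, 15]
  L1: h(72,47)=(72*31+47)%997=285 h(12,66)=(12*31+66)%997=438 h(15,15)=(15*31+15)%997=480 -> [285, 438, 480]
  L2: h(285,438)=(285*31+438)%997=300 h(480,480)=(480*31+480)%997=405 -> [300, 405]
  L3: h(300,405)=(300*31+405)%997=732 -> [732]
  root = 732 != target 407
Candidate B: set leaf[1] = 17 -> leaves = [72, 17, 12, 90, 15]
  L0: [72, 17, 12, 90, 15]
  L1: h(72,17)=(72*31+17)%997=255 h(12,90)=(12*31+90)%997=462 h(15,15)=(15*31+15)%997=480 -> [255, 462, 480]
  L2: h(255,462)=(255*31+462)%997=391 h(480,480)=(480*31+480)%997=405 -> [391, 405]
  L3: h(391,405)=(391*31+405)%997=562 -> [562]
  root = 562 != target 407
Candidate C: set leaf[1] = 49 -> leaves = [72, 49, 12, 90, 15]
  L0: [72, 49, 12, 90, 15]
  L1: h(72,49)=(72*31+49)%997=287 h(12,90)=(12*31+90)%997=462 h(15,15)=(15*31+15)%997=480 -> [287, 462, 480]
  L2: h(287,462)=(287*31+462)%997=386 h(480,480)=(480*31+480)%997=405 -> [386, 405]
  L3: h(386,405)=(386*31+405)%997=407 -> [407]
  root = 407 == target 407  ** MATCH **
Candidate D: set leaf[1] = 77 -> leaves = [72, 77, 12, 90, 15]
  L0: [72, 77, 12, 90, 15]
  L1: h(72,77)=(72*31+77)%997=315 h(12,90)=(12*31+90)%997=462 h(15,15)=(15*31+15)%997=480 -> [315, 462, 480]
  L2: h(315,462)=(315*31+462)%997=257 h(480,480)=(480*31+480)%997=405 -> [257, 405]
  L3: h(257,405)=(257*31+405)%997=396 -> [396]
  root = 396 != target 407
Candidate C produces the target root.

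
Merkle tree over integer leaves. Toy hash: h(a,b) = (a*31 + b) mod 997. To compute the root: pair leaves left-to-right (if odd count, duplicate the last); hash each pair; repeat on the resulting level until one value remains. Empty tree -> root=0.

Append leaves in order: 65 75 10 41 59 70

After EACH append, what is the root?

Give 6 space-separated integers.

Answer: 65 96 305 336 45 397

Derivation:
After append 65 (leaves=[65]):
  L0: [65]
  root=65
After append 75 (leaves=[65, 75]):
  L0: [65, 75]
  L1: h(65,75)=(65*31+75)%997=96 -> [96]
  root=96
After append 10 (leaves=[65, 75, 10]):
  L0: [65, 75, 10]
  L1: h(65,75)=(65*31+75)%997=96 h(10,10)=(10*31+10)%997=320 -> [96, 320]
  L2: h(96,320)=(96*31+320)%997=305 -> [305]
  root=305
After append 41 (leaves=[65, 75, 10, 41]):
  L0: [65, 75, 10, 41]
  L1: h(65,75)=(65*31+75)%997=96 h(10,41)=(10*31+41)%997=351 -> [96, 351]
  L2: h(96,351)=(96*31+351)%997=336 -> [336]
  root=336
After append 59 (leaves=[65, 75, 10, 41, 59]):
  L0: [65, 75, 10, 41, 59]
  L1: h(65,75)=(65*31+75)%997=96 h(10,41)=(10*31+41)%997=351 h(59,59)=(59*31+59)%997=891 -> [96, 351, 891]
  L2: h(96,351)=(96*31+351)%997=336 h(891,891)=(891*31+891)%997=596 -> [336, 596]
  L3: h(336,596)=(336*31+596)%997=45 -> [45]
  root=45
After append 70 (leaves=[65, 75, 10, 41, 59, 70]):
  L0: [65, 75, 10, 41, 59, 70]
  L1: h(65,75)=(65*31+75)%997=96 h(10,41)=(10*31+41)%997=351 h(59,70)=(59*31+70)%997=902 -> [96, 351, 902]
  L2: h(96,351)=(96*31+351)%997=336 h(902,902)=(902*31+902)%997=948 -> [336, 948]
  L3: h(336,948)=(336*31+948)%997=397 -> [397]
  root=397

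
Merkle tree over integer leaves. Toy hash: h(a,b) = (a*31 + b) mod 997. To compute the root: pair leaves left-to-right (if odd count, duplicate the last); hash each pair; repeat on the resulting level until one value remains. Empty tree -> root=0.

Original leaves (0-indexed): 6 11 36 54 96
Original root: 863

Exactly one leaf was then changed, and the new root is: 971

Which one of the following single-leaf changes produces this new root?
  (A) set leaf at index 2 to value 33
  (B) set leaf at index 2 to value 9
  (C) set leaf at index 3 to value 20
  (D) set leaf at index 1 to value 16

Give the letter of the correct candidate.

Original leaves: [6, 11, 36, 54, 96]
Target new root: 971
Try each candidate change and compute the resulting root:
Candidate A: set leaf[2] = 33 -> leaves = [6, 11, 33, 54, 96]
  L0: [6, 11, 33, 54, 96]
  L1: h(6,11)=(6*31+11)%997=197 h(33,54)=(33*31+54)%997=80 h(96,96)=(96*31+96)%997=81 -> [197, 80, 81]
  L2: h(197,80)=(197*31+80)%997=205 h(81,81)=(81*31+81)%997=598 -> [205, 598]
  L3: h(205,598)=(205*31+598)%997=971 -> [971]
  root = 971 == target 971  ** MATCH **
Candidate B: set leaf[2] = 9 -> leaves = [6, 11, 9, 54, 96]
  L0: [6, 11, 9, 54, 96]
  L1: h(6,11)=(6*31+11)%997=197 h(9,54)=(9*31+54)%997=333 h(96,96)=(96*31+96)%997=81 -> [197, 333, 81]
  L2: h(197,333)=(197*31+333)%997=458 h(81,81)=(81*31+81)%997=598 -> [458, 598]
  L3: h(458,598)=(458*31+598)%997=838 -> [838]
  root = 838 != target 971
Candidate C: set leaf[3] = 20 -> leaves = [6, 11, 36, 20, 96]
  L0: [6, 11, 36, 20, 96]
  L1: h(6,11)=(6*31+11)%997=197 h(36,20)=(36*31+20)%997=139 h(96,96)=(96*31+96)%997=81 -> [197, 139, 81]
  L2: h(197,139)=(197*31+139)%997=264 h(81,81)=(81*31+81)%997=598 -> [264, 598]
  L3: h(264,598)=(264*31+598)%997=806 -> [806]
  root = 806 != target 971
Candidate D: set leaf[1] = 16 -> leaves = [6, 16, 36, 54, 96]
  L0: [6, 16, 36, 54, 96]
  L1: h(6,16)=(6*31+16)%997=202 h(36,54)=(36*31+54)%997=173 h(96,96)=(96*31+96)%997=81 -> [202, 173, 81]
  L2: h(202,173)=(202*31+173)%997=453 h(81,81)=(81*31+81)%997=598 -> [453, 598]
  L3: h(453,598)=(453*31+598)%997=683 -> [683]
  root = 683 != target 971
Candidate A produces the target root.

Answer: A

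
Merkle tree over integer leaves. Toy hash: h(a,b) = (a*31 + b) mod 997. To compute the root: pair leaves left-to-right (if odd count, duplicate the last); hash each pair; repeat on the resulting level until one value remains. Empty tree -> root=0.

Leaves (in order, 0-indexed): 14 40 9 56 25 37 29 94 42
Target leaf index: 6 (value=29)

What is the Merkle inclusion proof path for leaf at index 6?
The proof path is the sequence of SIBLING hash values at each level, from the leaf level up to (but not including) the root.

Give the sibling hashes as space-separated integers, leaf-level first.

L0 (leaves): [14, 40, 9, 56, 25, 37, 29, 94, 42], target index=6
L1: h(14,40)=(14*31+40)%997=474 [pair 0] h(9,56)=(9*31+56)%997=335 [pair 1] h(25,37)=(25*31+37)%997=812 [pair 2] h(29,94)=(29*31+94)%997=993 [pair 3] h(42,42)=(42*31+42)%997=347 [pair 4] -> [474, 335, 812, 993, 347]
  Sibling for proof at L0: 94
L2: h(474,335)=(474*31+335)%997=74 [pair 0] h(812,993)=(812*31+993)%997=243 [pair 1] h(347,347)=(347*31+347)%997=137 [pair 2] -> [74, 243, 137]
  Sibling for proof at L1: 812
L3: h(74,243)=(74*31+243)%997=543 [pair 0] h(137,137)=(137*31+137)%997=396 [pair 1] -> [543, 396]
  Sibling for proof at L2: 74
L4: h(543,396)=(543*31+396)%997=280 [pair 0] -> [280]
  Sibling for proof at L3: 396
Root: 280
Proof path (sibling hashes from leaf to root): [94, 812, 74, 396]

Answer: 94 812 74 396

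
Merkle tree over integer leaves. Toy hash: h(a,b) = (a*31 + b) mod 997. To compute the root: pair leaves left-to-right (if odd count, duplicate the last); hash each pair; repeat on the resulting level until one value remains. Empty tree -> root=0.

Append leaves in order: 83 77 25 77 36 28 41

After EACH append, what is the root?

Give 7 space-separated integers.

After append 83 (leaves=[83]):
  L0: [83]
  root=83
After append 77 (leaves=[83, 77]):
  L0: [83, 77]
  L1: h(83,77)=(83*31+77)%997=656 -> [656]
  root=656
After append 25 (leaves=[83, 77, 25]):
  L0: [83, 77, 25]
  L1: h(83,77)=(83*31+77)%997=656 h(25,25)=(25*31+25)%997=800 -> [656, 800]
  L2: h(656,800)=(656*31+800)%997=199 -> [199]
  root=199
After append 77 (leaves=[83, 77, 25, 77]):
  L0: [83, 77, 25, 77]
  L1: h(83,77)=(83*31+77)%997=656 h(25,77)=(25*31+77)%997=852 -> [656, 852]
  L2: h(656,852)=(656*31+852)%997=251 -> [251]
  root=251
After append 36 (leaves=[83, 77, 25, 77, 36]):
  L0: [83, 77, 25, 77, 36]
  L1: h(83,77)=(83*31+77)%997=656 h(25,77)=(25*31+77)%997=852 h(36,36)=(36*31+36)%997=155 -> [656, 852, 155]
  L2: h(656,852)=(656*31+852)%997=251 h(155,155)=(155*31+155)%997=972 -> [251, 972]
  L3: h(251,972)=(251*31+972)%997=777 -> [777]
  root=777
After append 28 (leaves=[83, 77, 25, 77, 36, 28]):
  L0: [83, 77, 25, 77, 36, 28]
  L1: h(83,77)=(83*31+77)%997=656 h(25,77)=(25*31+77)%997=852 h(36,28)=(36*31+28)%997=147 -> [656, 852, 147]
  L2: h(656,852)=(656*31+852)%997=251 h(147,147)=(147*31+147)%997=716 -> [251, 716]
  L3: h(251,716)=(251*31+716)%997=521 -> [521]
  root=521
After append 41 (leaves=[83, 77, 25, 77, 36, 28, 41]):
  L0: [83, 77, 25, 77, 36, 28, 41]
  L1: h(83,77)=(83*31+77)%997=656 h(25,77)=(25*31+77)%997=852 h(36,28)=(36*31+28)%997=147 h(41,41)=(41*31+41)%997=315 -> [656, 852, 147, 315]
  L2: h(656,852)=(656*31+852)%997=251 h(147,315)=(147*31+315)%997=884 -> [251, 884]
  L3: h(251,884)=(251*31+884)%997=689 -> [689]
  root=689

Answer: 83 656 199 251 777 521 689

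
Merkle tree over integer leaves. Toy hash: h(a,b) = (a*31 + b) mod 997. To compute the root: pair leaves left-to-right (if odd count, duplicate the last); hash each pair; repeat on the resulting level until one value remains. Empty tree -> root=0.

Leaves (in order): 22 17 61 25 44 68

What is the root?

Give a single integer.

L0: [22, 17, 61, 25, 44, 68]
L1: h(22,17)=(22*31+17)%997=699 h(61,25)=(61*31+25)%997=919 h(44,68)=(44*31+68)%997=435 -> [699, 919, 435]
L2: h(699,919)=(699*31+919)%997=654 h(435,435)=(435*31+435)%997=959 -> [654, 959]
L3: h(654,959)=(654*31+959)%997=296 -> [296]

Answer: 296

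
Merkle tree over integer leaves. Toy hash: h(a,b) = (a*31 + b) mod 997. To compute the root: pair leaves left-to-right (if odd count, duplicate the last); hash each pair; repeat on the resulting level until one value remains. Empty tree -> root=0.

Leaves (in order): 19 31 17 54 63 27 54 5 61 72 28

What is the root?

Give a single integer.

L0: [19, 31, 17, 54, 63, 27, 54, 5, 61, 72, 28]
L1: h(19,31)=(19*31+31)%997=620 h(17,54)=(17*31+54)%997=581 h(63,27)=(63*31+27)%997=983 h(54,5)=(54*31+5)%997=682 h(61,72)=(61*31+72)%997=966 h(28,28)=(28*31+28)%997=896 -> [620, 581, 983, 682, 966, 896]
L2: h(620,581)=(620*31+581)%997=858 h(983,682)=(983*31+682)%997=248 h(966,896)=(966*31+896)%997=932 -> [858, 248, 932]
L3: h(858,248)=(858*31+248)%997=924 h(932,932)=(932*31+932)%997=911 -> [924, 911]
L4: h(924,911)=(924*31+911)%997=642 -> [642]

Answer: 642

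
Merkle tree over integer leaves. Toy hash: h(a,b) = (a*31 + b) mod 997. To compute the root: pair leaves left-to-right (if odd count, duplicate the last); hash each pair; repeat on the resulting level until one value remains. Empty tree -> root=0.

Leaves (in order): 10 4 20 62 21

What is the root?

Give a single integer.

L0: [10, 4, 20, 62, 21]
L1: h(10,4)=(10*31+4)%997=314 h(20,62)=(20*31+62)%997=682 h(21,21)=(21*31+21)%997=672 -> [314, 682, 672]
L2: h(314,682)=(314*31+682)%997=446 h(672,672)=(672*31+672)%997=567 -> [446, 567]
L3: h(446,567)=(446*31+567)%997=435 -> [435]

Answer: 435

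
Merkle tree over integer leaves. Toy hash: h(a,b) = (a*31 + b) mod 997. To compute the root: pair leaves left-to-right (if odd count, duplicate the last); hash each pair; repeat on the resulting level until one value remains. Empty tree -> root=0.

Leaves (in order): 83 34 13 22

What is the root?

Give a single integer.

Answer: 485

Derivation:
L0: [83, 34, 13, 22]
L1: h(83,34)=(83*31+34)%997=613 h(13,22)=(13*31+22)%997=425 -> [613, 425]
L2: h(613,425)=(613*31+425)%997=485 -> [485]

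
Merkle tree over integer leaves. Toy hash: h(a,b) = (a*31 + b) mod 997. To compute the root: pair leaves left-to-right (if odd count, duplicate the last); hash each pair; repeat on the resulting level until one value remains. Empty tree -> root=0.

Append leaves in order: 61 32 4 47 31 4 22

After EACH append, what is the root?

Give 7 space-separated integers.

Answer: 61 926 918 961 718 851 590

Derivation:
After append 61 (leaves=[61]):
  L0: [61]
  root=61
After append 32 (leaves=[61, 32]):
  L0: [61, 32]
  L1: h(61,32)=(61*31+32)%997=926 -> [926]
  root=926
After append 4 (leaves=[61, 32, 4]):
  L0: [61, 32, 4]
  L1: h(61,32)=(61*31+32)%997=926 h(4,4)=(4*31+4)%997=128 -> [926, 128]
  L2: h(926,128)=(926*31+128)%997=918 -> [918]
  root=918
After append 47 (leaves=[61, 32, 4, 47]):
  L0: [61, 32, 4, 47]
  L1: h(61,32)=(61*31+32)%997=926 h(4,47)=(4*31+47)%997=171 -> [926, 171]
  L2: h(926,171)=(926*31+171)%997=961 -> [961]
  root=961
After append 31 (leaves=[61, 32, 4, 47, 31]):
  L0: [61, 32, 4, 47, 31]
  L1: h(61,32)=(61*31+32)%997=926 h(4,47)=(4*31+47)%997=171 h(31,31)=(31*31+31)%997=992 -> [926, 171, 992]
  L2: h(926,171)=(926*31+171)%997=961 h(992,992)=(992*31+992)%997=837 -> [961, 837]
  L3: h(961,837)=(961*31+837)%997=718 -> [718]
  root=718
After append 4 (leaves=[61, 32, 4, 47, 31, 4]):
  L0: [61, 32, 4, 47, 31, 4]
  L1: h(61,32)=(61*31+32)%997=926 h(4,47)=(4*31+47)%997=171 h(31,4)=(31*31+4)%997=965 -> [926, 171, 965]
  L2: h(926,171)=(926*31+171)%997=961 h(965,965)=(965*31+965)%997=970 -> [961, 970]
  L3: h(961,970)=(961*31+970)%997=851 -> [851]
  root=851
After append 22 (leaves=[61, 32, 4, 47, 31, 4, 22]):
  L0: [61, 32, 4, 47, 31, 4, 22]
  L1: h(61,32)=(61*31+32)%997=926 h(4,47)=(4*31+47)%997=171 h(31,4)=(31*31+4)%997=965 h(22,22)=(22*31+22)%997=704 -> [926, 171, 965, 704]
  L2: h(926,171)=(926*31+171)%997=961 h(965,704)=(965*31+704)%997=709 -> [961, 709]
  L3: h(961,709)=(961*31+709)%997=590 -> [590]
  root=590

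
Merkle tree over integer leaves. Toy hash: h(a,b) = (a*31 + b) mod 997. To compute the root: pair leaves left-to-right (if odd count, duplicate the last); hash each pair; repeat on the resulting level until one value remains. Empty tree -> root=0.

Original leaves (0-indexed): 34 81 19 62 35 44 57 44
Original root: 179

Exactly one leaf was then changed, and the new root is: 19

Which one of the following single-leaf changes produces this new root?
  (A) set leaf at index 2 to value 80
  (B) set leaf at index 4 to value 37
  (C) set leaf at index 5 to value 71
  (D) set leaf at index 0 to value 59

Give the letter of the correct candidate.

Answer: C

Derivation:
Original leaves: [34, 81, 19, 62, 35, 44, 57, 44]
Target new root: 19
Try each candidate change and compute the resulting root:
Candidate A: set leaf[2] = 80 -> leaves = [34, 81, 80, 62, 35, 44, 57, 44]
  L0: [34, 81, 80, 62, 35, 44, 57, 44]
  L1: h(34,81)=(34*31+81)%997=138 h(80,62)=(80*31+62)%997=548 h(35,44)=(35*31+44)%997=132 h(57,44)=(57*31+44)%997=814 -> [138, 548, 132, 814]
  L2: h(138,548)=(138*31+548)%997=838 h(132,814)=(132*31+814)%997=918 -> [838, 918]
  L3: h(838,918)=(838*31+918)%997=974 -> [974]
  root = 974 != target 19
Candidate B: set leaf[4] = 37 -> leaves = [34, 81, 19, 62, 37, 44, 57, 44]
  L0: [34, 81, 19, 62, 37, 44, 57, 44]
  L1: h(34,81)=(34*31+81)%997=138 h(19,62)=(19*31+62)%997=651 h(37,44)=(37*31+44)%997=194 h(57,44)=(57*31+44)%997=814 -> [138, 651, 194, 814]
  L2: h(138,651)=(138*31+651)%997=941 h(194,814)=(194*31+814)%997=846 -> [941, 846]
  L3: h(941,846)=(941*31+846)%997=107 -> [107]
  root = 107 != target 19
Candidate C: set leaf[5] = 71 -> leaves = [34, 81, 19, 62, 35, 71, 57, 44]
  L0: [34, 81, 19, 62, 35, 71, 57, 44]
  L1: h(34,81)=(34*31+81)%997=138 h(19,62)=(19*31+62)%997=651 h(35,71)=(35*31+71)%997=159 h(57,44)=(57*31+44)%997=814 -> [138, 651, 159, 814]
  L2: h(138,651)=(138*31+651)%997=941 h(159,814)=(159*31+814)%997=758 -> [941, 758]
  L3: h(941,758)=(941*31+758)%997=19 -> [19]
  root = 19 == target 19  ** MATCH **
Candidate D: set leaf[0] = 59 -> leaves = [59, 81, 19, 62, 35, 44, 57, 44]
  L0: [59, 81, 19, 62, 35, 44, 57, 44]
  L1: h(59,81)=(59*31+81)%997=913 h(19,62)=(19*31+62)%997=651 h(35,44)=(35*31+44)%997=132 h(57,44)=(57*31+44)%997=814 -> [913, 651, 132, 814]
  L2: h(913,651)=(913*31+651)%997=41 h(132,814)=(132*31+814)%997=918 -> [41, 918]
  L3: h(41,918)=(41*31+918)%997=195 -> [195]
  root = 195 != target 19
Candidate C produces the target root.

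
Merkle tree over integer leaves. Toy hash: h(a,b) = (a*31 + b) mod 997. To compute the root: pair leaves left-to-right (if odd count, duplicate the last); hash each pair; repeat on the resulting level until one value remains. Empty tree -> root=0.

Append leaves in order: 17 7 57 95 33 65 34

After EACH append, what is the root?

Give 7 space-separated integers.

Answer: 17 534 432 470 506 533 533

Derivation:
After append 17 (leaves=[17]):
  L0: [17]
  root=17
After append 7 (leaves=[17, 7]):
  L0: [17, 7]
  L1: h(17,7)=(17*31+7)%997=534 -> [534]
  root=534
After append 57 (leaves=[17, 7, 57]):
  L0: [17, 7, 57]
  L1: h(17,7)=(17*31+7)%997=534 h(57,57)=(57*31+57)%997=827 -> [534, 827]
  L2: h(534,827)=(534*31+827)%997=432 -> [432]
  root=432
After append 95 (leaves=[17, 7, 57, 95]):
  L0: [17, 7, 57, 95]
  L1: h(17,7)=(17*31+7)%997=534 h(57,95)=(57*31+95)%997=865 -> [534, 865]
  L2: h(534,865)=(534*31+865)%997=470 -> [470]
  root=470
After append 33 (leaves=[17, 7, 57, 95, 33]):
  L0: [17, 7, 57, 95, 33]
  L1: h(17,7)=(17*31+7)%997=534 h(57,95)=(57*31+95)%997=865 h(33,33)=(33*31+33)%997=59 -> [534, 865, 59]
  L2: h(534,865)=(534*31+865)%997=470 h(59,59)=(59*31+59)%997=891 -> [470, 891]
  L3: h(470,891)=(470*31+891)%997=506 -> [506]
  root=506
After append 65 (leaves=[17, 7, 57, 95, 33, 65]):
  L0: [17, 7, 57, 95, 33, 65]
  L1: h(17,7)=(17*31+7)%997=534 h(57,95)=(57*31+95)%997=865 h(33,65)=(33*31+65)%997=91 -> [534, 865, 91]
  L2: h(534,865)=(534*31+865)%997=470 h(91,91)=(91*31+91)%997=918 -> [470, 918]
  L3: h(470,918)=(470*31+918)%997=533 -> [533]
  root=533
After append 34 (leaves=[17, 7, 57, 95, 33, 65, 34]):
  L0: [17, 7, 57, 95, 33, 65, 34]
  L1: h(17,7)=(17*31+7)%997=534 h(57,95)=(57*31+95)%997=865 h(33,65)=(33*31+65)%997=91 h(34,34)=(34*31+34)%997=91 -> [534, 865, 91, 91]
  L2: h(534,865)=(534*31+865)%997=470 h(91,91)=(91*31+91)%997=918 -> [470, 918]
  L3: h(470,918)=(470*31+918)%997=533 -> [533]
  root=533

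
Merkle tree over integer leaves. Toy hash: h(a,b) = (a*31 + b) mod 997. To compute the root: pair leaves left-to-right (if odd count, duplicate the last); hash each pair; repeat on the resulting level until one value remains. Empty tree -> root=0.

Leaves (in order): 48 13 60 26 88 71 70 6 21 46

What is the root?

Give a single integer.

Answer: 210

Derivation:
L0: [48, 13, 60, 26, 88, 71, 70, 6, 21, 46]
L1: h(48,13)=(48*31+13)%997=504 h(60,26)=(60*31+26)%997=889 h(88,71)=(88*31+71)%997=805 h(70,6)=(70*31+6)%997=182 h(21,46)=(21*31+46)%997=697 -> [504, 889, 805, 182, 697]
L2: h(504,889)=(504*31+889)%997=561 h(805,182)=(805*31+182)%997=212 h(697,697)=(697*31+697)%997=370 -> [561, 212, 370]
L3: h(561,212)=(561*31+212)%997=654 h(370,370)=(370*31+370)%997=873 -> [654, 873]
L4: h(654,873)=(654*31+873)%997=210 -> [210]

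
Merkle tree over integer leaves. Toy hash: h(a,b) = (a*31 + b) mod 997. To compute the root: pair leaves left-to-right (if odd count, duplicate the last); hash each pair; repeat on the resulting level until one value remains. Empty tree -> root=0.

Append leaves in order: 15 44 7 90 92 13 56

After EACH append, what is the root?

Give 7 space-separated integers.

After append 15 (leaves=[15]):
  L0: [15]
  root=15
After append 44 (leaves=[15, 44]):
  L0: [15, 44]
  L1: h(15,44)=(15*31+44)%997=509 -> [509]
  root=509
After append 7 (leaves=[15, 44, 7]):
  L0: [15, 44, 7]
  L1: h(15,44)=(15*31+44)%997=509 h(7,7)=(7*31+7)%997=224 -> [509, 224]
  L2: h(509,224)=(509*31+224)%997=51 -> [51]
  root=51
After append 90 (leaves=[15, 44, 7, 90]):
  L0: [15, 44, 7, 90]
  L1: h(15,44)=(15*31+44)%997=509 h(7,90)=(7*31+90)%997=307 -> [509, 307]
  L2: h(509,307)=(509*31+307)%997=134 -> [134]
  root=134
After append 92 (leaves=[15, 44, 7, 90, 92]):
  L0: [15, 44, 7, 90, 92]
  L1: h(15,44)=(15*31+44)%997=509 h(7,90)=(7*31+90)%997=307 h(92,92)=(92*31+92)%997=950 -> [509, 307, 950]
  L2: h(509,307)=(509*31+307)%997=134 h(950,950)=(950*31+950)%997=490 -> [134, 490]
  L3: h(134,490)=(134*31+490)%997=656 -> [656]
  root=656
After append 13 (leaves=[15, 44, 7, 90, 92, 13]):
  L0: [15, 44, 7, 90, 92, 13]
  L1: h(15,44)=(15*31+44)%997=509 h(7,90)=(7*31+90)%997=307 h(92,13)=(92*31+13)%997=871 -> [509, 307, 871]
  L2: h(509,307)=(509*31+307)%997=134 h(871,871)=(871*31+871)%997=953 -> [134, 953]
  L3: h(134,953)=(134*31+953)%997=122 -> [122]
  root=122
After append 56 (leaves=[15, 44, 7, 90, 92, 13, 56]):
  L0: [15, 44, 7, 90, 92, 13, 56]
  L1: h(15,44)=(15*31+44)%997=509 h(7,90)=(7*31+90)%997=307 h(92,13)=(92*31+13)%997=871 h(56,56)=(56*31+56)%997=795 -> [509, 307, 871, 795]
  L2: h(509,307)=(509*31+307)%997=134 h(871,795)=(871*31+795)%997=877 -> [134, 877]
  L3: h(134,877)=(134*31+877)%997=46 -> [46]
  root=46

Answer: 15 509 51 134 656 122 46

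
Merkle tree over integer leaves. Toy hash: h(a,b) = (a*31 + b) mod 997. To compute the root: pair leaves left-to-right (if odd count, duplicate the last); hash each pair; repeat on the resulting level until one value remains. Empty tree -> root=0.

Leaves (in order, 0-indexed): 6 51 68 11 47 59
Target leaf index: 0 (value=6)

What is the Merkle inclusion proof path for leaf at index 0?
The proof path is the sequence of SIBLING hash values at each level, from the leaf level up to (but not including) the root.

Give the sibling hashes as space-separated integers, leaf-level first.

Answer: 51 125 656

Derivation:
L0 (leaves): [6, 51, 68, 11, 47, 59], target index=0
L1: h(6,51)=(6*31+51)%997=237 [pair 0] h(68,11)=(68*31+11)%997=125 [pair 1] h(47,59)=(47*31+59)%997=519 [pair 2] -> [237, 125, 519]
  Sibling for proof at L0: 51
L2: h(237,125)=(237*31+125)%997=493 [pair 0] h(519,519)=(519*31+519)%997=656 [pair 1] -> [493, 656]
  Sibling for proof at L1: 125
L3: h(493,656)=(493*31+656)%997=984 [pair 0] -> [984]
  Sibling for proof at L2: 656
Root: 984
Proof path (sibling hashes from leaf to root): [51, 125, 656]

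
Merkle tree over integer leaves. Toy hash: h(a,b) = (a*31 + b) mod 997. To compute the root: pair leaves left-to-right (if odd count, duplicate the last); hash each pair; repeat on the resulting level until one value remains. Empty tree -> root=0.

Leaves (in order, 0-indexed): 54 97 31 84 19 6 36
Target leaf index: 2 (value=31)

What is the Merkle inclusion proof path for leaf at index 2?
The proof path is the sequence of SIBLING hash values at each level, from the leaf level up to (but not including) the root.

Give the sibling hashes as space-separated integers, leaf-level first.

Answer: 84 774 654

Derivation:
L0 (leaves): [54, 97, 31, 84, 19, 6, 36], target index=2
L1: h(54,97)=(54*31+97)%997=774 [pair 0] h(31,84)=(31*31+84)%997=48 [pair 1] h(19,6)=(19*31+6)%997=595 [pair 2] h(36,36)=(36*31+36)%997=155 [pair 3] -> [774, 48, 595, 155]
  Sibling for proof at L0: 84
L2: h(774,48)=(774*31+48)%997=114 [pair 0] h(595,155)=(595*31+155)%997=654 [pair 1] -> [114, 654]
  Sibling for proof at L1: 774
L3: h(114,654)=(114*31+654)%997=200 [pair 0] -> [200]
  Sibling for proof at L2: 654
Root: 200
Proof path (sibling hashes from leaf to root): [84, 774, 654]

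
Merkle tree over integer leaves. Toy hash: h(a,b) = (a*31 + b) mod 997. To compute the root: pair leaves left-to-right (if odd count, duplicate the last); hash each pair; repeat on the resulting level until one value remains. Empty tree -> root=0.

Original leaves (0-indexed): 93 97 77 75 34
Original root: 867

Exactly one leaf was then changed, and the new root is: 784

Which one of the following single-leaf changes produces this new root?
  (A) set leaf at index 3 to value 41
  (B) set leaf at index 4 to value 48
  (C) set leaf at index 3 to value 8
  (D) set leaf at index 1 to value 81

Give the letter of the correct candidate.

Original leaves: [93, 97, 77, 75, 34]
Target new root: 784
Try each candidate change and compute the resulting root:
Candidate A: set leaf[3] = 41 -> leaves = [93, 97, 77, 41, 34]
  L0: [93, 97, 77, 41, 34]
  L1: h(93,97)=(93*31+97)%997=986 h(77,41)=(77*31+41)%997=434 h(34,34)=(34*31+34)%997=91 -> [986, 434, 91]
  L2: h(986,434)=(986*31+434)%997=93 h(91,91)=(91*31+91)%997=918 -> [93, 918]
  L3: h(93,918)=(93*31+918)%997=810 -> [810]
  root = 810 != target 784
Candidate B: set leaf[4] = 48 -> leaves = [93, 97, 77, 75, 48]
  L0: [93, 97, 77, 75, 48]
  L1: h(93,97)=(93*31+97)%997=986 h(77,75)=(77*31+75)%997=468 h(48,48)=(48*31+48)%997=539 -> [986, 468, 539]
  L2: h(986,468)=(986*31+468)%997=127 h(539,539)=(539*31+539)%997=299 -> [127, 299]
  L3: h(127,299)=(127*31+299)%997=248 -> [248]
  root = 248 != target 784
Candidate C: set leaf[3] = 8 -> leaves = [93, 97, 77, 8, 34]
  L0: [93, 97, 77, 8, 34]
  L1: h(93,97)=(93*31+97)%997=986 h(77,8)=(77*31+8)%997=401 h(34,34)=(34*31+34)%997=91 -> [986, 401, 91]
  L2: h(986,401)=(986*31+401)%997=60 h(91,91)=(91*31+91)%997=918 -> [60, 918]
  L3: h(60,918)=(60*31+918)%997=784 -> [784]
  root = 784 == target 784  ** MATCH **
Candidate D: set leaf[1] = 81 -> leaves = [93, 81, 77, 75, 34]
  L0: [93, 81, 77, 75, 34]
  L1: h(93,81)=(93*31+81)%997=970 h(77,75)=(77*31+75)%997=468 h(34,34)=(34*31+34)%997=91 -> [970, 468, 91]
  L2: h(970,468)=(970*31+468)%997=628 h(91,91)=(91*31+91)%997=918 -> [628, 918]
  L3: h(628,918)=(628*31+918)%997=446 -> [446]
  root = 446 != target 784
Candidate C produces the target root.

Answer: C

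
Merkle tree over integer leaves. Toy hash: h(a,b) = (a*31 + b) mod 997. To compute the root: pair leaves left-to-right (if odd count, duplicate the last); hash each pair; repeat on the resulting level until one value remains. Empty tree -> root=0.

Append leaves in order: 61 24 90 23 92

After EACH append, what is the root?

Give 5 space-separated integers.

Answer: 61 918 431 364 807

Derivation:
After append 61 (leaves=[61]):
  L0: [61]
  root=61
After append 24 (leaves=[61, 24]):
  L0: [61, 24]
  L1: h(61,24)=(61*31+24)%997=918 -> [918]
  root=918
After append 90 (leaves=[61, 24, 90]):
  L0: [61, 24, 90]
  L1: h(61,24)=(61*31+24)%997=918 h(90,90)=(90*31+90)%997=886 -> [918, 886]
  L2: h(918,886)=(918*31+886)%997=431 -> [431]
  root=431
After append 23 (leaves=[61, 24, 90, 23]):
  L0: [61, 24, 90, 23]
  L1: h(61,24)=(61*31+24)%997=918 h(90,23)=(90*31+23)%997=819 -> [918, 819]
  L2: h(918,819)=(918*31+819)%997=364 -> [364]
  root=364
After append 92 (leaves=[61, 24, 90, 23, 92]):
  L0: [61, 24, 90, 23, 92]
  L1: h(61,24)=(61*31+24)%997=918 h(90,23)=(90*31+23)%997=819 h(92,92)=(92*31+92)%997=950 -> [918, 819, 950]
  L2: h(918,819)=(918*31+819)%997=364 h(950,950)=(950*31+950)%997=490 -> [364, 490]
  L3: h(364,490)=(364*31+490)%997=807 -> [807]
  root=807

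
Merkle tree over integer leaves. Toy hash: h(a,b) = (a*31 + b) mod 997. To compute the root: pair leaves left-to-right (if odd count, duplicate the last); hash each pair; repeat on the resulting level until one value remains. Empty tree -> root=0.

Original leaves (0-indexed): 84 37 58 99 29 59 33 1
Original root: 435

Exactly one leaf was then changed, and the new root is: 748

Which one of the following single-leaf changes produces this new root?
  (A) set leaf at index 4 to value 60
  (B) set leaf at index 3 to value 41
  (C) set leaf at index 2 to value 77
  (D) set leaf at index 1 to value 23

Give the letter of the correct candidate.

Answer: C

Derivation:
Original leaves: [84, 37, 58, 99, 29, 59, 33, 1]
Target new root: 748
Try each candidate change and compute the resulting root:
Candidate A: set leaf[4] = 60 -> leaves = [84, 37, 58, 99, 60, 59, 33, 1]
  L0: [84, 37, 58, 99, 60, 59, 33, 1]
  L1: h(84,37)=(84*31+37)%997=647 h(58,99)=(58*31+99)%997=900 h(60,59)=(60*31+59)%997=922 h(33,1)=(33*31+1)%997=27 -> [647, 900, 922, 27]
  L2: h(647,900)=(647*31+900)%997=20 h(922,27)=(922*31+27)%997=693 -> [20, 693]
  L3: h(20,693)=(20*31+693)%997=316 -> [316]
  root = 316 != target 748
Candidate B: set leaf[3] = 41 -> leaves = [84, 37, 58, 41, 29, 59, 33, 1]
  L0: [84, 37, 58, 41, 29, 59, 33, 1]
  L1: h(84,37)=(84*31+37)%997=647 h(58,41)=(58*31+41)%997=842 h(29,59)=(29*31+59)%997=958 h(33,1)=(33*31+1)%997=27 -> [647, 842, 958, 27]
  L2: h(647,842)=(647*31+842)%997=959 h(958,27)=(958*31+27)%997=812 -> [959, 812]
  L3: h(959,812)=(959*31+812)%997=631 -> [631]
  root = 631 != target 748
Candidate C: set leaf[2] = 77 -> leaves = [84, 37, 77, 99, 29, 59, 33, 1]
  L0: [84, 37, 77, 99, 29, 59, 33, 1]
  L1: h(84,37)=(84*31+37)%997=647 h(77,99)=(77*31+99)%997=492 h(29,59)=(29*31+59)%997=958 h(33,1)=(33*31+1)%997=27 -> [647, 492, 958, 27]
  L2: h(647,492)=(647*31+492)%997=609 h(958,27)=(958*31+27)%997=812 -> [609, 812]
  L3: h(609,812)=(609*31+812)%997=748 -> [748]
  root = 748 == target 748  ** MATCH **
Candidate D: set leaf[1] = 23 -> leaves = [84, 23, 58, 99, 29, 59, 33, 1]
  L0: [84, 23, 58, 99, 29, 59, 33, 1]
  L1: h(84,23)=(84*31+23)%997=633 h(58,99)=(58*31+99)%997=900 h(29,59)=(29*31+59)%997=958 h(33,1)=(33*31+1)%997=27 -> [633, 900, 958, 27]
  L2: h(633,900)=(633*31+900)%997=583 h(958,27)=(958*31+27)%997=812 -> [583, 812]
  L3: h(583,812)=(583*31+812)%997=939 -> [939]
  root = 939 != target 748
Candidate C produces the target root.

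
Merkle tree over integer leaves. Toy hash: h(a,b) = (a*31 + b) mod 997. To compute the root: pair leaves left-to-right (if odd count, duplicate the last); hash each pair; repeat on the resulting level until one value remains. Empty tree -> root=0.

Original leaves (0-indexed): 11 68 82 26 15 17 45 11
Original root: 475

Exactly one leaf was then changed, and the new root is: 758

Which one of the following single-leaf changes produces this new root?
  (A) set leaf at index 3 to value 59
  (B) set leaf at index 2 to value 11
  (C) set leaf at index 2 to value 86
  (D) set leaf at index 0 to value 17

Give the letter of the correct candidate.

Answer: D

Derivation:
Original leaves: [11, 68, 82, 26, 15, 17, 45, 11]
Target new root: 758
Try each candidate change and compute the resulting root:
Candidate A: set leaf[3] = 59 -> leaves = [11, 68, 82, 59, 15, 17, 45, 11]
  L0: [11, 68, 82, 59, 15, 17, 45, 11]
  L1: h(11,68)=(11*31+68)%997=409 h(82,59)=(82*31+59)%997=607 h(15,17)=(15*31+17)%997=482 h(45,11)=(45*31+11)%997=409 -> [409, 607, 482, 409]
  L2: h(409,607)=(409*31+607)%997=325 h(482,409)=(482*31+409)%997=396 -> [325, 396]
  L3: h(325,396)=(325*31+396)%997=501 -> [501]
  root = 501 != target 758
Candidate B: set leaf[2] = 11 -> leaves = [11, 68, 11, 26, 15, 17, 45, 11]
  L0: [11, 68, 11, 26, 15, 17, 45, 11]
  L1: h(11,68)=(11*31+68)%997=409 h(11,26)=(11*31+26)%997=367 h(15,17)=(15*31+17)%997=482 h(45,11)=(45*31+11)%997=409 -> [409, 367, 482, 409]
  L2: h(409,367)=(409*31+367)%997=85 h(482,409)=(482*31+409)%997=396 -> [85, 396]
  L3: h(85,396)=(85*31+396)%997=40 -> [40]
  root = 40 != target 758
Candidate C: set leaf[2] = 86 -> leaves = [11, 68, 86, 26, 15, 17, 45, 11]
  L0: [11, 68, 86, 26, 15, 17, 45, 11]
  L1: h(11,68)=(11*31+68)%997=409 h(86,26)=(86*31+26)%997=698 h(15,17)=(15*31+17)%997=482 h(45,11)=(45*31+11)%997=409 -> [409, 698, 482, 409]
  L2: h(409,698)=(409*31+698)%997=416 h(482,409)=(482*31+409)%997=396 -> [416, 396]
  L3: h(416,396)=(416*31+396)%997=331 -> [331]
  root = 331 != target 758
Candidate D: set leaf[0] = 17 -> leaves = [17, 68, 82, 26, 15, 17, 45, 11]
  L0: [17, 68, 82, 26, 15, 17, 45, 11]
  L1: h(17,68)=(17*31+68)%997=595 h(82,26)=(82*31+26)%997=574 h(15,17)=(15*31+17)%997=482 h(45,11)=(45*31+11)%997=409 -> [595, 574, 482, 409]
  L2: h(595,574)=(595*31+574)%997=76 h(482,409)=(482*31+409)%997=396 -> [76, 396]
  L3: h(76,396)=(76*31+396)%997=758 -> [758]
  root = 758 == target 758  ** MATCH **
Candidate D produces the target root.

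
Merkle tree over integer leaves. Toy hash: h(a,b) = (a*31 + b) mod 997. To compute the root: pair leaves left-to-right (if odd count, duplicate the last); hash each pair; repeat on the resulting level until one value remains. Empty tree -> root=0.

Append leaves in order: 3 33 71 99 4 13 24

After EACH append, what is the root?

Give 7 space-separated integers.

Answer: 3 126 196 224 73 361 992

Derivation:
After append 3 (leaves=[3]):
  L0: [3]
  root=3
After append 33 (leaves=[3, 33]):
  L0: [3, 33]
  L1: h(3,33)=(3*31+33)%997=126 -> [126]
  root=126
After append 71 (leaves=[3, 33, 71]):
  L0: [3, 33, 71]
  L1: h(3,33)=(3*31+33)%997=126 h(71,71)=(71*31+71)%997=278 -> [126, 278]
  L2: h(126,278)=(126*31+278)%997=196 -> [196]
  root=196
After append 99 (leaves=[3, 33, 71, 99]):
  L0: [3, 33, 71, 99]
  L1: h(3,33)=(3*31+33)%997=126 h(71,99)=(71*31+99)%997=306 -> [126, 306]
  L2: h(126,306)=(126*31+306)%997=224 -> [224]
  root=224
After append 4 (leaves=[3, 33, 71, 99, 4]):
  L0: [3, 33, 71, 99, 4]
  L1: h(3,33)=(3*31+33)%997=126 h(71,99)=(71*31+99)%997=306 h(4,4)=(4*31+4)%997=128 -> [126, 306, 128]
  L2: h(126,306)=(126*31+306)%997=224 h(128,128)=(128*31+128)%997=108 -> [224, 108]
  L3: h(224,108)=(224*31+108)%997=73 -> [73]
  root=73
After append 13 (leaves=[3, 33, 71, 99, 4, 13]):
  L0: [3, 33, 71, 99, 4, 13]
  L1: h(3,33)=(3*31+33)%997=126 h(71,99)=(71*31+99)%997=306 h(4,13)=(4*31+13)%997=137 -> [126, 306, 137]
  L2: h(126,306)=(126*31+306)%997=224 h(137,137)=(137*31+137)%997=396 -> [224, 396]
  L3: h(224,396)=(224*31+396)%997=361 -> [361]
  root=361
After append 24 (leaves=[3, 33, 71, 99, 4, 13, 24]):
  L0: [3, 33, 71, 99, 4, 13, 24]
  L1: h(3,33)=(3*31+33)%997=126 h(71,99)=(71*31+99)%997=306 h(4,13)=(4*31+13)%997=137 h(24,24)=(24*31+24)%997=768 -> [126, 306, 137, 768]
  L2: h(126,306)=(126*31+306)%997=224 h(137,768)=(137*31+768)%997=30 -> [224, 30]
  L3: h(224,30)=(224*31+30)%997=992 -> [992]
  root=992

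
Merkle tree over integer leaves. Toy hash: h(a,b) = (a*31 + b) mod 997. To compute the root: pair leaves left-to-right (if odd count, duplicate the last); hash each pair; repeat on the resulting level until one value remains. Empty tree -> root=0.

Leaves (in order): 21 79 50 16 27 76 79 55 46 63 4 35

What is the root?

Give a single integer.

Answer: 847

Derivation:
L0: [21, 79, 50, 16, 27, 76, 79, 55, 46, 63, 4, 35]
L1: h(21,79)=(21*31+79)%997=730 h(50,16)=(50*31+16)%997=569 h(27,76)=(27*31+76)%997=913 h(79,55)=(79*31+55)%997=510 h(46,63)=(46*31+63)%997=492 h(4,35)=(4*31+35)%997=159 -> [730, 569, 913, 510, 492, 159]
L2: h(730,569)=(730*31+569)%997=268 h(913,510)=(913*31+510)%997=897 h(492,159)=(492*31+159)%997=456 -> [268, 897, 456]
L3: h(268,897)=(268*31+897)%997=232 h(456,456)=(456*31+456)%997=634 -> [232, 634]
L4: h(232,634)=(232*31+634)%997=847 -> [847]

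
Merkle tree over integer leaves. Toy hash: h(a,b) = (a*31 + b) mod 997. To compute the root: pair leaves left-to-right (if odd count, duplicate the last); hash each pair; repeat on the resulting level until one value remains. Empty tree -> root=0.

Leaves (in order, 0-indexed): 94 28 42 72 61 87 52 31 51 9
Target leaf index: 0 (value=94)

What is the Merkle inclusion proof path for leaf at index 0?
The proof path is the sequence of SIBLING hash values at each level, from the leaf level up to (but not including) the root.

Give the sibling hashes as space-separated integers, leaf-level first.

Answer: 28 377 150 59

Derivation:
L0 (leaves): [94, 28, 42, 72, 61, 87, 52, 31, 51, 9], target index=0
L1: h(94,28)=(94*31+28)%997=948 [pair 0] h(42,72)=(42*31+72)%997=377 [pair 1] h(61,87)=(61*31+87)%997=981 [pair 2] h(52,31)=(52*31+31)%997=646 [pair 3] h(51,9)=(51*31+9)%997=593 [pair 4] -> [948, 377, 981, 646, 593]
  Sibling for proof at L0: 28
L2: h(948,377)=(948*31+377)%997=852 [pair 0] h(981,646)=(981*31+646)%997=150 [pair 1] h(593,593)=(593*31+593)%997=33 [pair 2] -> [852, 150, 33]
  Sibling for proof at L1: 377
L3: h(852,150)=(852*31+150)%997=640 [pair 0] h(33,33)=(33*31+33)%997=59 [pair 1] -> [640, 59]
  Sibling for proof at L2: 150
L4: h(640,59)=(640*31+59)%997=956 [pair 0] -> [956]
  Sibling for proof at L3: 59
Root: 956
Proof path (sibling hashes from leaf to root): [28, 377, 150, 59]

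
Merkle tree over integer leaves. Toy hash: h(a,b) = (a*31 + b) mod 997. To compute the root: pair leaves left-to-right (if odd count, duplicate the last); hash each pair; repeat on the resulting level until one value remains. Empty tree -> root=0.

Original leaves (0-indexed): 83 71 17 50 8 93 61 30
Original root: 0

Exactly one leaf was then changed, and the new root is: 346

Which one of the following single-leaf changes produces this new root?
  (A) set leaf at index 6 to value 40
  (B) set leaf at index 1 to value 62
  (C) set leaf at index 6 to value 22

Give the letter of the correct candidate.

Original leaves: [83, 71, 17, 50, 8, 93, 61, 30]
Target new root: 346
Try each candidate change and compute the resulting root:
Candidate A: set leaf[6] = 40 -> leaves = [83, 71, 17, 50, 8, 93, 40, 30]
  L0: [83, 71, 17, 50, 8, 93, 40, 30]
  L1: h(83,71)=(83*31+71)%997=650 h(17,50)=(17*31+50)%997=577 h(8,93)=(8*31+93)%997=341 h(40,30)=(40*31+30)%997=273 -> [650, 577, 341, 273]
  L2: h(650,577)=(650*31+577)%997=787 h(341,273)=(341*31+273)%997=874 -> [787, 874]
  L3: h(787,874)=(787*31+874)%997=346 -> [346]
  root = 346 == target 346  ** MATCH **
Candidate B: set leaf[1] = 62 -> leaves = [83, 62, 17, 50, 8, 93, 61, 30]
  L0: [83, 62, 17, 50, 8, 93, 61, 30]
  L1: h(83,62)=(83*31+62)%997=641 h(17,50)=(17*31+50)%997=577 h(8,93)=(8*31+93)%997=341 h(61,30)=(61*31+30)%997=924 -> [641, 577, 341, 924]
  L2: h(641,577)=(641*31+577)%997=508 h(341,924)=(341*31+924)%997=528 -> [508, 528]
  L3: h(508,528)=(508*31+528)%997=324 -> [324]
  root = 324 != target 346
Candidate C: set leaf[6] = 22 -> leaves = [83, 71, 17, 50, 8, 93, 22, 30]
  L0: [83, 71, 17, 50, 8, 93, 22, 30]
  L1: h(83,71)=(83*31+71)%997=650 h(17,50)=(17*31+50)%997=577 h(8,93)=(8*31+93)%997=341 h(22,30)=(22*31+30)%997=712 -> [650, 577, 341, 712]
  L2: h(650,577)=(650*31+577)%997=787 h(341,712)=(341*31+712)%997=316 -> [787, 316]
  L3: h(787,316)=(787*31+316)%997=785 -> [785]
  root = 785 != target 346
Candidate A produces the target root.

Answer: A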